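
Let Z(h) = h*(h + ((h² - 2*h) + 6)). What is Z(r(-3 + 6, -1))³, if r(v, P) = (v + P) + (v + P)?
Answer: 373248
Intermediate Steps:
r(v, P) = 2*P + 2*v (r(v, P) = (P + v) + (P + v) = 2*P + 2*v)
Z(h) = h*(6 + h² - h) (Z(h) = h*(h + (6 + h² - 2*h)) = h*(6 + h² - h))
Z(r(-3 + 6, -1))³ = ((2*(-1) + 2*(-3 + 6))*(6 + (2*(-1) + 2*(-3 + 6))² - (2*(-1) + 2*(-3 + 6))))³ = ((-2 + 2*3)*(6 + (-2 + 2*3)² - (-2 + 2*3)))³ = ((-2 + 6)*(6 + (-2 + 6)² - (-2 + 6)))³ = (4*(6 + 4² - 1*4))³ = (4*(6 + 16 - 4))³ = (4*18)³ = 72³ = 373248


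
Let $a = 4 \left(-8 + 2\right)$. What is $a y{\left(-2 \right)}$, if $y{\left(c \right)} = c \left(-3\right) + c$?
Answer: $-96$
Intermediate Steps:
$y{\left(c \right)} = - 2 c$ ($y{\left(c \right)} = - 3 c + c = - 2 c$)
$a = -24$ ($a = 4 \left(-6\right) = -24$)
$a y{\left(-2 \right)} = - 24 \left(\left(-2\right) \left(-2\right)\right) = \left(-24\right) 4 = -96$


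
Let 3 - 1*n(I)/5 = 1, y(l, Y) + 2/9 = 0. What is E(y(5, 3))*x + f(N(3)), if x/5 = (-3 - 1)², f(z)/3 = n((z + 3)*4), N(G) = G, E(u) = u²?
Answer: 2750/81 ≈ 33.951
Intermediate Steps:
y(l, Y) = -2/9 (y(l, Y) = -2/9 + 0 = -2/9)
n(I) = 10 (n(I) = 15 - 5*1 = 15 - 5 = 10)
f(z) = 30 (f(z) = 3*10 = 30)
x = 80 (x = 5*(-3 - 1)² = 5*(-4)² = 5*16 = 80)
E(y(5, 3))*x + f(N(3)) = (-2/9)²*80 + 30 = (4/81)*80 + 30 = 320/81 + 30 = 2750/81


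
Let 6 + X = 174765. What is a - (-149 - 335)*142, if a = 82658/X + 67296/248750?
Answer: 1493863957034582/21735650625 ≈ 68729.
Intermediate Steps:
X = 174759 (X = -6 + 174765 = 174759)
a = 16160879582/21735650625 (a = 82658/174759 + 67296/248750 = 82658*(1/174759) + 67296*(1/248750) = 82658/174759 + 33648/124375 = 16160879582/21735650625 ≈ 0.74352)
a - (-149 - 335)*142 = 16160879582/21735650625 - (-149 - 335)*142 = 16160879582/21735650625 - (-484)*142 = 16160879582/21735650625 - 1*(-68728) = 16160879582/21735650625 + 68728 = 1493863957034582/21735650625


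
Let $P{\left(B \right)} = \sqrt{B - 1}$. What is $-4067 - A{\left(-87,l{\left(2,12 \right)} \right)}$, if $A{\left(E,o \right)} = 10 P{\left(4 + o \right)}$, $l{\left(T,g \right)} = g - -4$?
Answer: $-4067 - 10 \sqrt{19} \approx -4110.6$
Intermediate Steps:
$P{\left(B \right)} = \sqrt{-1 + B}$
$l{\left(T,g \right)} = 4 + g$ ($l{\left(T,g \right)} = g + 4 = 4 + g$)
$A{\left(E,o \right)} = 10 \sqrt{3 + o}$ ($A{\left(E,o \right)} = 10 \sqrt{-1 + \left(4 + o\right)} = 10 \sqrt{3 + o}$)
$-4067 - A{\left(-87,l{\left(2,12 \right)} \right)} = -4067 - 10 \sqrt{3 + \left(4 + 12\right)} = -4067 - 10 \sqrt{3 + 16} = -4067 - 10 \sqrt{19}$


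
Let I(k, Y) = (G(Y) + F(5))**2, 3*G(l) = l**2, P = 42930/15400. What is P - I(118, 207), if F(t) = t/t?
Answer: -314210285947/1540 ≈ -2.0403e+8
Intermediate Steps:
P = 4293/1540 (P = 42930*(1/15400) = 4293/1540 ≈ 2.7877)
G(l) = l**2/3
F(t) = 1
I(k, Y) = (1 + Y**2/3)**2 (I(k, Y) = (Y**2/3 + 1)**2 = (1 + Y**2/3)**2)
P - I(118, 207) = 4293/1540 - (3 + 207**2)**2/9 = 4293/1540 - (3 + 42849)**2/9 = 4293/1540 - 42852**2/9 = 4293/1540 - 1836293904/9 = 4293/1540 - 1*204032656 = 4293/1540 - 204032656 = -314210285947/1540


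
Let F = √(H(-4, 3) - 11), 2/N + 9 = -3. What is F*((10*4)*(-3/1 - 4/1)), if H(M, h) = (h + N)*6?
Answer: -280*√6 ≈ -685.86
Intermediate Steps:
N = -⅙ (N = 2/(-9 - 3) = 2/(-12) = 2*(-1/12) = -⅙ ≈ -0.16667)
H(M, h) = -1 + 6*h (H(M, h) = (h - ⅙)*6 = (-⅙ + h)*6 = -1 + 6*h)
F = √6 (F = √((-1 + 6*3) - 11) = √((-1 + 18) - 11) = √(17 - 11) = √6 ≈ 2.4495)
F*((10*4)*(-3/1 - 4/1)) = √6*((10*4)*(-3/1 - 4/1)) = √6*(40*(-3*1 - 4*1)) = √6*(40*(-3 - 4)) = √6*(40*(-7)) = √6*(-280) = -280*√6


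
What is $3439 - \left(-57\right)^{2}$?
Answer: $190$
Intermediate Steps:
$3439 - \left(-57\right)^{2} = 3439 - 3249 = 190$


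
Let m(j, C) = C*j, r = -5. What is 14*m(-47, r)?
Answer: 3290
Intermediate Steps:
14*m(-47, r) = 14*(-5*(-47)) = 14*235 = 3290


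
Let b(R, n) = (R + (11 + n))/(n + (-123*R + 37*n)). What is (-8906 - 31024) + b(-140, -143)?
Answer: -235307626/5893 ≈ -39930.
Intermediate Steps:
b(R, n) = (11 + R + n)/(-123*R + 38*n)
(-8906 - 31024) + b(-140, -143) = (-8906 - 31024) + (11 - 140 - 143)/(-123*(-140) + 38*(-143)) = -39930 - 272/(17220 - 5434) = -39930 - 272/11786 = -39930 + (1/11786)*(-272) = -39930 - 136/5893 = -235307626/5893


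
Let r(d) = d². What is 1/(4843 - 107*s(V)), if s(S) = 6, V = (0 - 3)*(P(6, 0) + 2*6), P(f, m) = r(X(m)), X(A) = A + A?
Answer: 1/4201 ≈ 0.00023804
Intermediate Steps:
X(A) = 2*A
P(f, m) = 4*m² (P(f, m) = (2*m)² = 4*m²)
V = -36 (V = (0 - 3)*(4*0² + 2*6) = -3*(4*0 + 12) = -3*(0 + 12) = -3*12 = -36)
1/(4843 - 107*s(V)) = 1/(4843 - 107*6) = 1/(4843 - 642) = 1/4201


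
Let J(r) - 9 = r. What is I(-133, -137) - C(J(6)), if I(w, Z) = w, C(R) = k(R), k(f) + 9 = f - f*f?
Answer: 86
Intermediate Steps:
J(r) = 9 + r
k(f) = -9 + f - f² (k(f) = -9 + (f - f*f) = -9 + (f - f²) = -9 + f - f²)
C(R) = -9 + R - R²
I(-133, -137) - C(J(6)) = -133 - (-9 + (9 + 6) - (9 + 6)²) = -133 - (-9 + 15 - 1*15²) = -133 - (-9 + 15 - 1*225) = -133 - (-9 + 15 - 225) = -133 - 1*(-219) = -133 + 219 = 86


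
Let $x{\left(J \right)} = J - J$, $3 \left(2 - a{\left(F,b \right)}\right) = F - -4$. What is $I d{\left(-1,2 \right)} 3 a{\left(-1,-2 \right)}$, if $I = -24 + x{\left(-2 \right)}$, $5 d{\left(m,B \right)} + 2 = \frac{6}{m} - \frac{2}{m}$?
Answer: $\frac{432}{5} \approx 86.4$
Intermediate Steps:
$a{\left(F,b \right)} = \frac{2}{3} - \frac{F}{3}$ ($a{\left(F,b \right)} = 2 - \frac{F - -4}{3} = 2 - \frac{F + 4}{3} = 2 - \frac{4 + F}{3} = 2 - \left(\frac{4}{3} + \frac{F}{3}\right) = \frac{2}{3} - \frac{F}{3}$)
$x{\left(J \right)} = 0$
$d{\left(m,B \right)} = - \frac{2}{5} + \frac{4}{5 m}$ ($d{\left(m,B \right)} = - \frac{2}{5} + \frac{\frac{6}{m} - \frac{2}{m}}{5} = - \frac{2}{5} + \frac{4 \frac{1}{m}}{5} = - \frac{2}{5} + \frac{4}{5 m}$)
$I = -24$ ($I = -24 + 0 = -24$)
$I d{\left(-1,2 \right)} 3 a{\left(-1,-2 \right)} = - 24 \frac{2 \left(2 - -1\right)}{5 \left(-1\right)} 3 \left(\frac{2}{3} - - \frac{1}{3}\right) = - 24 \cdot \frac{2}{5} \left(-1\right) \left(2 + 1\right) 3 \left(\frac{2}{3} + \frac{1}{3}\right) = - 24 \cdot \frac{2}{5} \left(-1\right) 3 \cdot 3 \cdot 1 = - 24 \left(- \frac{6}{5}\right) 3 \cdot 1 = - 24 \left(\left(- \frac{18}{5}\right) 1\right) = \left(-24\right) \left(- \frac{18}{5}\right) = \frac{432}{5}$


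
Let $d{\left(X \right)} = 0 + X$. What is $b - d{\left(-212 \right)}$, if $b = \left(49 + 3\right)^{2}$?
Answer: $2916$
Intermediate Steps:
$b = 2704$ ($b = 52^{2} = 2704$)
$d{\left(X \right)} = X$
$b - d{\left(-212 \right)} = 2704 - -212 = 2704 + 212 = 2916$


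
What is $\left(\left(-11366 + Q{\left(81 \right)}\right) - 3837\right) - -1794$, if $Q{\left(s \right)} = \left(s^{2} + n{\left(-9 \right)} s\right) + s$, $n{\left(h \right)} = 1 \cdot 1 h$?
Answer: $-7496$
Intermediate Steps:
$n{\left(h \right)} = h$ ($n{\left(h \right)} = 1 h = h$)
$Q{\left(s \right)} = s^{2} - 8 s$ ($Q{\left(s \right)} = \left(s^{2} - 9 s\right) + s = s^{2} - 8 s$)
$\left(\left(-11366 + Q{\left(81 \right)}\right) - 3837\right) - -1794 = \left(\left(-11366 + 81 \left(-8 + 81\right)\right) - 3837\right) - -1794 = \left(\left(-11366 + 81 \cdot 73\right) + \left(-7869 + 4032\right)\right) + 1794 = \left(\left(-11366 + 5913\right) - 3837\right) + 1794 = \left(-5453 - 3837\right) + 1794 = -9290 + 1794 = -7496$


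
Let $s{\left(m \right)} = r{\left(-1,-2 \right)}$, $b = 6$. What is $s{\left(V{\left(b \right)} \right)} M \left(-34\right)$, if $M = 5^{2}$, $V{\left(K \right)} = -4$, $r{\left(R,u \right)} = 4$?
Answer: $-3400$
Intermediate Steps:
$s{\left(m \right)} = 4$
$M = 25$
$s{\left(V{\left(b \right)} \right)} M \left(-34\right) = 4 \cdot 25 \left(-34\right) = 100 \left(-34\right) = -3400$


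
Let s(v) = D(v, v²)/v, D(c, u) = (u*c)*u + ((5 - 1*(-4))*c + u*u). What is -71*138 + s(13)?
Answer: 20969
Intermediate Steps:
D(c, u) = u² + 9*c + c*u² (D(c, u) = (c*u)*u + ((5 + 4)*c + u²) = c*u² + (9*c + u²) = c*u² + (u² + 9*c) = u² + 9*c + c*u²)
s(v) = (v⁴ + v⁵ + 9*v)/v (s(v) = ((v²)² + 9*v + v*(v²)²)/v = (v⁴ + 9*v + v*v⁴)/v = (v⁴ + 9*v + v⁵)/v = (v⁴ + v⁵ + 9*v)/v)
-71*138 + s(13) = -71*138 + (9 + 13³ + 13⁴) = -9798 + (9 + 2197 + 28561) = -9798 + 30767 = 20969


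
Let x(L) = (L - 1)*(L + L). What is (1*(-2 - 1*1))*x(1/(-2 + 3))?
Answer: 0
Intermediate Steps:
x(L) = 2*L*(-1 + L) (x(L) = (-1 + L)*(2*L) = 2*L*(-1 + L))
(1*(-2 - 1*1))*x(1/(-2 + 3)) = (1*(-2 - 1*1))*(2*(-1 + 1/(-2 + 3))/(-2 + 3)) = (1*(-2 - 1))*(2*(-1 + 1/1)/1) = (1*(-3))*(2*1*(-1 + 1)) = -6*0 = -3*0 = 0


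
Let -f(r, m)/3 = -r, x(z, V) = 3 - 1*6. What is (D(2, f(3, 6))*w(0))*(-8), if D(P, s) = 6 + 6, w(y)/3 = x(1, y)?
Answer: 864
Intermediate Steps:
x(z, V) = -3 (x(z, V) = 3 - 6 = -3)
f(r, m) = 3*r (f(r, m) = -(-3)*r = 3*r)
w(y) = -9 (w(y) = 3*(-3) = -9)
D(P, s) = 12
(D(2, f(3, 6))*w(0))*(-8) = (12*(-9))*(-8) = -108*(-8) = 864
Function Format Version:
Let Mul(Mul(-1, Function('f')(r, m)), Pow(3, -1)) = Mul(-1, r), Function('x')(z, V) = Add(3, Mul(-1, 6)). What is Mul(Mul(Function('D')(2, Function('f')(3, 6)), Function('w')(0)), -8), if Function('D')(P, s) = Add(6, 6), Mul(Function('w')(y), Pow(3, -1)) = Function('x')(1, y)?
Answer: 864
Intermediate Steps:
Function('x')(z, V) = -3 (Function('x')(z, V) = Add(3, -6) = -3)
Function('f')(r, m) = Mul(3, r) (Function('f')(r, m) = Mul(-3, Mul(-1, r)) = Mul(3, r))
Function('w')(y) = -9 (Function('w')(y) = Mul(3, -3) = -9)
Function('D')(P, s) = 12
Mul(Mul(Function('D')(2, Function('f')(3, 6)), Function('w')(0)), -8) = Mul(Mul(12, -9), -8) = Mul(-108, -8) = 864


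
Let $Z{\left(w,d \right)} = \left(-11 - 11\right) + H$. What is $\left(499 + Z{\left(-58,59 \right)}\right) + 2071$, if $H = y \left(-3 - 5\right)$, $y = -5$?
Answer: $2588$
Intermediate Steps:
$H = 40$ ($H = - 5 \left(-3 - 5\right) = \left(-5\right) \left(-8\right) = 40$)
$Z{\left(w,d \right)} = 18$ ($Z{\left(w,d \right)} = \left(-11 - 11\right) + 40 = -22 + 40 = 18$)
$\left(499 + Z{\left(-58,59 \right)}\right) + 2071 = \left(499 + 18\right) + 2071 = 517 + 2071 = 2588$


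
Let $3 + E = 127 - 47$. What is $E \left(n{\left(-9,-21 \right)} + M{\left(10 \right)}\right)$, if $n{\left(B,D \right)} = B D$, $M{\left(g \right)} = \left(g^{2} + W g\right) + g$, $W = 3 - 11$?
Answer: $16863$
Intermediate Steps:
$W = -8$ ($W = 3 - 11 = -8$)
$M{\left(g \right)} = g^{2} - 7 g$ ($M{\left(g \right)} = \left(g^{2} - 8 g\right) + g = g^{2} - 7 g$)
$E = 77$ ($E = -3 + \left(127 - 47\right) = -3 + 80 = 77$)
$E \left(n{\left(-9,-21 \right)} + M{\left(10 \right)}\right) = 77 \left(\left(-9\right) \left(-21\right) + 10 \left(-7 + 10\right)\right) = 77 \left(189 + 10 \cdot 3\right) = 77 \left(189 + 30\right) = 77 \cdot 219 = 16863$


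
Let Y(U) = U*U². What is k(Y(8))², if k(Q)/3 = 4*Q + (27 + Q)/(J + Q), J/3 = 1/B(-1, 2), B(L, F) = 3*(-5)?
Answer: 27494575399729/727609 ≈ 3.7788e+7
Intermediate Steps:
B(L, F) = -15
J = -⅕ (J = 3/(-15) = 3*(-1/15) = -⅕ ≈ -0.20000)
Y(U) = U³
k(Q) = 12*Q + 3*(27 + Q)/(-⅕ + Q) (k(Q) = 3*(4*Q + (27 + Q)/(-⅕ + Q)) = 12*Q + 3*(27 + Q)/(-⅕ + Q))
k(Y(8))² = (3*(135 + 8³ + 20*(8³)²)/(-1 + 5*8³))² = (3*(135 + 512 + 20*512²)/(-1 + 5*512))² = (3*(135 + 512 + 20*262144)/(-1 + 2560))² = (3*(135 + 512 + 5242880)/2559)² = (3*(1/2559)*5243527)² = (5243527/853)² = 27494575399729/727609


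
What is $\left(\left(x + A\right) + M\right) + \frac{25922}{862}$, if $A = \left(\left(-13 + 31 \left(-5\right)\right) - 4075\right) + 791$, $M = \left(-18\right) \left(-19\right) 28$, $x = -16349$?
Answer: $- \frac{4394014}{431} \approx -10195.0$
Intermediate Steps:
$M = 9576$ ($M = 342 \cdot 28 = 9576$)
$A = -3452$ ($A = \left(\left(-13 - 155\right) - 4075\right) + 791 = \left(-168 - 4075\right) + 791 = -4243 + 791 = -3452$)
$\left(\left(x + A\right) + M\right) + \frac{25922}{862} = \left(\left(-16349 - 3452\right) + 9576\right) + \frac{25922}{862} = \left(-19801 + 9576\right) + 25922 \cdot \frac{1}{862} = -10225 + \frac{12961}{431} = - \frac{4394014}{431}$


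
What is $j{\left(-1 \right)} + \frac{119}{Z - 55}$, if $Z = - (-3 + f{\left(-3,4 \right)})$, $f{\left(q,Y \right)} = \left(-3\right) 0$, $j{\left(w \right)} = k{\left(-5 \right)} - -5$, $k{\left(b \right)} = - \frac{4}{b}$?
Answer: $\frac{913}{260} \approx 3.5115$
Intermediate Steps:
$j{\left(w \right)} = \frac{29}{5}$ ($j{\left(w \right)} = - \frac{4}{-5} - -5 = \left(-4\right) \left(- \frac{1}{5}\right) + 5 = \frac{4}{5} + 5 = \frac{29}{5}$)
$f{\left(q,Y \right)} = 0$
$Z = 3$ ($Z = - (-3 + 0) = \left(-1\right) \left(-3\right) = 3$)
$j{\left(-1 \right)} + \frac{119}{Z - 55} = \frac{29}{5} + \frac{119}{3 - 55} = \frac{29}{5} + \frac{119}{-52} = \frac{29}{5} + 119 \left(- \frac{1}{52}\right) = \frac{29}{5} - \frac{119}{52} = \frac{913}{260}$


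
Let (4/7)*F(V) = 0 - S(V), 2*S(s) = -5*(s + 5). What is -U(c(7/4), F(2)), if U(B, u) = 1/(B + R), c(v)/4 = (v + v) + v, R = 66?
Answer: -1/87 ≈ -0.011494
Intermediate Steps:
S(s) = -25/2 - 5*s/2 (S(s) = (-5*(s + 5))/2 = (-5*(5 + s))/2 = (-25 - 5*s)/2 = -25/2 - 5*s/2)
c(v) = 12*v (c(v) = 4*((v + v) + v) = 4*(2*v + v) = 4*(3*v) = 12*v)
F(V) = 175/8 + 35*V/8 (F(V) = 7*(0 - (-25/2 - 5*V/2))/4 = 7*(0 + (25/2 + 5*V/2))/4 = 7*(25/2 + 5*V/2)/4 = 175/8 + 35*V/8)
U(B, u) = 1/(66 + B) (U(B, u) = 1/(B + 66) = 1/(66 + B))
-U(c(7/4), F(2)) = -1/(66 + 12*(7/4)) = -1/(66 + 21) = -1/87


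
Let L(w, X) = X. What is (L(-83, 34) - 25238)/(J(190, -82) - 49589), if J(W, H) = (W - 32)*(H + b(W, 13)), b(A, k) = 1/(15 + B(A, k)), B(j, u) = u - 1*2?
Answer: 163826/406503 ≈ 0.40301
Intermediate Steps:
B(j, u) = -2 + u (B(j, u) = u - 2 = -2 + u)
b(A, k) = 1/(13 + k) (b(A, k) = 1/(15 + (-2 + k)) = 1/(13 + k))
J(W, H) = (-32 + W)*(1/26 + H) (J(W, H) = (W - 32)*(H + 1/(13 + 13)) = (-32 + W)*(H + 1/26) = (-32 + W)*(1/26 + H))
(L(-83, 34) - 25238)/(J(190, -82) - 49589) = (34 - 25238)/((-16/13 - 32*(-82) + (1/26)*190 - 82*190) - 49589) = -25204/((-16/13 + 2624 + 95/13 - 15580) - 49589) = -25204/(-168349/13 - 49589) = -25204/(-813006/13) = -25204*(-13/813006) = 163826/406503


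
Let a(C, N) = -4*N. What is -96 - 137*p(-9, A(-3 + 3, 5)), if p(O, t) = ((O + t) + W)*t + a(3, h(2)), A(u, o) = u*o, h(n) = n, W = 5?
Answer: 1000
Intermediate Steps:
A(u, o) = o*u
p(O, t) = -8 + t*(5 + O + t) (p(O, t) = ((O + t) + 5)*t - 4*2 = (5 + O + t)*t - 8 = t*(5 + O + t) - 8 = -8 + t*(5 + O + t))
-96 - 137*p(-9, A(-3 + 3, 5)) = -96 - 137*(-8 + (5*(-3 + 3))² + 5*(5*(-3 + 3)) - 45*(-3 + 3)) = -96 - 137*(-8 + (5*0)² + 5*(5*0) - 45*0) = -96 - 137*(-8 + 0² + 5*0 - 9*0) = -96 - 137*(-8 + 0 + 0 + 0) = -96 - 137*(-8) = -96 + 1096 = 1000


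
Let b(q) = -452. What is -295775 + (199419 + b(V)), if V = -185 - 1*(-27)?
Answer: -96808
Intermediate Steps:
V = -158 (V = -185 + 27 = -158)
-295775 + (199419 + b(V)) = -295775 + (199419 - 452) = -295775 + 198967 = -96808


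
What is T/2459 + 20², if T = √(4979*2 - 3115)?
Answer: 400 + √6843/2459 ≈ 400.03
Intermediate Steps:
T = √6843 (T = √(9958 - 3115) = √6843 ≈ 82.722)
T/2459 + 20² = √6843/2459 + 20² = √6843*(1/2459) + 400 = √6843/2459 + 400 = 400 + √6843/2459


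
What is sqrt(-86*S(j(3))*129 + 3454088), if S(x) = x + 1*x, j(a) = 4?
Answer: 2*sqrt(841334) ≈ 1834.5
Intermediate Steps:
S(x) = 2*x (S(x) = x + x = 2*x)
sqrt(-86*S(j(3))*129 + 3454088) = sqrt(-172*4*129 + 3454088) = sqrt(-86*8*129 + 3454088) = sqrt(-688*129 + 3454088) = sqrt(-88752 + 3454088) = sqrt(3365336) = 2*sqrt(841334)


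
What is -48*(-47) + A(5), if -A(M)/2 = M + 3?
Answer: 2240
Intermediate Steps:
A(M) = -6 - 2*M (A(M) = -2*(M + 3) = -2*(3 + M) = -6 - 2*M)
-48*(-47) + A(5) = -48*(-47) + (-6 - 2*5) = 2256 + (-6 - 10) = 2256 - 16 = 2240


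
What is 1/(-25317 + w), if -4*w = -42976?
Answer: -1/14573 ≈ -6.8620e-5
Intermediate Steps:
w = 10744 (w = -¼*(-42976) = 10744)
1/(-25317 + w) = 1/(-25317 + 10744) = 1/(-14573) = -1/14573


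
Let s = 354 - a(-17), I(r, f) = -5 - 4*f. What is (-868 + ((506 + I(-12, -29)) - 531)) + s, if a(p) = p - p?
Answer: -428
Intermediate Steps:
a(p) = 0
s = 354 (s = 354 - 1*0 = 354 + 0 = 354)
(-868 + ((506 + I(-12, -29)) - 531)) + s = (-868 + ((506 + (-5 - 4*(-29))) - 531)) + 354 = (-868 + ((506 + (-5 + 116)) - 531)) + 354 = (-868 + ((506 + 111) - 531)) + 354 = (-868 + (617 - 531)) + 354 = (-868 + 86) + 354 = -782 + 354 = -428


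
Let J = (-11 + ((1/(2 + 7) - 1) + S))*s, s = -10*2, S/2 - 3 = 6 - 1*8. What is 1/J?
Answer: 9/1780 ≈ 0.0050562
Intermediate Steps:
S = 2 (S = 6 + 2*(6 - 1*8) = 6 + 2*(6 - 8) = 6 + 2*(-2) = 6 - 4 = 2)
s = -20
J = 1780/9 (J = (-11 + ((1/(2 + 7) - 1) + 2))*(-20) = (-11 + ((1/9 - 1) + 2))*(-20) = (-11 + ((⅑ - 1) + 2))*(-20) = (-11 + (-8/9 + 2))*(-20) = (-11 + 10/9)*(-20) = -89/9*(-20) = 1780/9 ≈ 197.78)
1/J = 1/(1780/9) = 9/1780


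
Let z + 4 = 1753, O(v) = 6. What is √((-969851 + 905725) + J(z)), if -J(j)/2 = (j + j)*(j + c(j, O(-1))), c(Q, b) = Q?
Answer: I*√24536134 ≈ 4953.4*I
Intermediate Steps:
z = 1749 (z = -4 + 1753 = 1749)
J(j) = -8*j² (J(j) = -2*(j + j)*(j + j) = -2*2*j*2*j = -8*j²)
√((-969851 + 905725) + J(z)) = √((-969851 + 905725) - 8*1749²) = √(-64126 - 8*3059001) = √(-64126 - 24472008) = √(-24536134) = I*√24536134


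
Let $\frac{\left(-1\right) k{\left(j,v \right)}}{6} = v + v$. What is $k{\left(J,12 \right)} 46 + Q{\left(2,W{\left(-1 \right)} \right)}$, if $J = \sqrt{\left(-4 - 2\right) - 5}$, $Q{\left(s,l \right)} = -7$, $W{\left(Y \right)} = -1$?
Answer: $-6631$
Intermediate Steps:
$J = i \sqrt{11}$ ($J = \sqrt{-6 - 5} = \sqrt{-11} = i \sqrt{11} \approx 3.3166 i$)
$k{\left(j,v \right)} = - 12 v$ ($k{\left(j,v \right)} = - 6 \left(v + v\right) = - 6 \cdot 2 v = - 12 v$)
$k{\left(J,12 \right)} 46 + Q{\left(2,W{\left(-1 \right)} \right)} = \left(-12\right) 12 \cdot 46 - 7 = \left(-144\right) 46 - 7 = -6624 - 7 = -6631$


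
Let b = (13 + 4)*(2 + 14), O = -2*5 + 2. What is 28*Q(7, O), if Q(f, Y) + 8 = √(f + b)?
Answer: -224 + 84*√31 ≈ 243.69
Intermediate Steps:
O = -8 (O = -10 + 2 = -8)
b = 272 (b = 17*16 = 272)
Q(f, Y) = -8 + √(272 + f) (Q(f, Y) = -8 + √(f + 272) = -8 + √(272 + f))
28*Q(7, O) = 28*(-8 + √(272 + 7)) = 28*(-8 + √279) = 28*(-8 + 3*√31) = -224 + 84*√31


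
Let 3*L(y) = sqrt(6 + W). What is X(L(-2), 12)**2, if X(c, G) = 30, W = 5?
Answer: 900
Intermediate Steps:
L(y) = sqrt(11)/3 (L(y) = sqrt(6 + 5)/3 = sqrt(11)/3)
X(L(-2), 12)**2 = 30**2 = 900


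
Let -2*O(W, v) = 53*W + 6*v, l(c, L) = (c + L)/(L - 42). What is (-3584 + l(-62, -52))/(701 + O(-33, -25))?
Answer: -336782/155147 ≈ -2.1707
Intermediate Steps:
l(c, L) = (L + c)/(-42 + L)
O(W, v) = -3*v - 53*W/2 (O(W, v) = -(53*W + 6*v)/2 = -(6*v + 53*W)/2 = -3*v - 53*W/2)
(-3584 + l(-62, -52))/(701 + O(-33, -25)) = (-3584 + (-52 - 62)/(-42 - 52))/(701 + (-3*(-25) - 53/2*(-33))) = (-3584 - 114/(-94))/(701 + (75 + 1749/2)) = (-3584 - 1/94*(-114))/(701 + 1899/2) = (-3584 + 57/47)/(3301/2) = -168391/47*2/3301 = -336782/155147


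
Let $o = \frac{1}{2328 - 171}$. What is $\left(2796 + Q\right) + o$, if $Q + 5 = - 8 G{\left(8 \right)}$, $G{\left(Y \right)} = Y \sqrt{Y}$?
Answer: $\frac{6020188}{2157} - 128 \sqrt{2} \approx 2610.0$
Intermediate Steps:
$G{\left(Y \right)} = Y^{\frac{3}{2}}$
$Q = -5 - 128 \sqrt{2}$ ($Q = -5 - 8 \cdot 8^{\frac{3}{2}} = -5 - 8 \cdot 16 \sqrt{2} = -5 - 128 \sqrt{2} \approx -186.02$)
$o = \frac{1}{2157} \approx 0.00046361$
$\left(2796 + Q\right) + o = \left(2796 - \left(5 + 128 \sqrt{2}\right)\right) + \frac{1}{2157} = \left(2791 - 128 \sqrt{2}\right) + \frac{1}{2157} = \frac{6020188}{2157} - 128 \sqrt{2}$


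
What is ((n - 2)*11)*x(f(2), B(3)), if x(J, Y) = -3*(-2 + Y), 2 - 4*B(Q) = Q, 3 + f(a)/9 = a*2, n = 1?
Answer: -297/4 ≈ -74.250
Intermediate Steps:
f(a) = -27 + 18*a (f(a) = -27 + 9*(a*2) = -27 + 9*(2*a) = -27 + 18*a)
B(Q) = ½ - Q/4
x(J, Y) = 6 - 3*Y
((n - 2)*11)*x(f(2), B(3)) = ((1 - 2)*11)*(6 - 3*(½ - ¼*3)) = (-1*11)*(6 - 3*(½ - ¾)) = -11*(6 - 3*(-¼)) = -11*(6 + ¾) = -11*27/4 = -297/4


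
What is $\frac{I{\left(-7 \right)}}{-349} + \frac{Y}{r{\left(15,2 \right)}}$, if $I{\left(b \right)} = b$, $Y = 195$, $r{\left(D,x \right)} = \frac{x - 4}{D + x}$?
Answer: $- \frac{1156921}{698} \approx -1657.5$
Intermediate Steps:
$r{\left(D,x \right)} = \frac{-4 + x}{D + x}$
$\frac{I{\left(-7 \right)}}{-349} + \frac{Y}{r{\left(15,2 \right)}} = - \frac{7}{-349} + \frac{195}{\frac{1}{15 + 2} \left(-4 + 2\right)} = \left(-7\right) \left(- \frac{1}{349}\right) + \frac{195}{\frac{1}{17} \left(-2\right)} = \frac{7}{349} + \frac{195}{\frac{1}{17} \left(-2\right)} = \frac{7}{349} + \frac{195}{- \frac{2}{17}} = \frac{7}{349} + 195 \left(- \frac{17}{2}\right) = \frac{7}{349} - \frac{3315}{2} = - \frac{1156921}{698}$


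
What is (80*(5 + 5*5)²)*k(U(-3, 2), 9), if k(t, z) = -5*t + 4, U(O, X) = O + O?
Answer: 2448000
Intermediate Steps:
U(O, X) = 2*O
k(t, z) = 4 - 5*t
(80*(5 + 5*5)²)*k(U(-3, 2), 9) = (80*(5 + 5*5)²)*(4 - 10*(-3)) = (80*(5 + 25)²)*(4 - 5*(-6)) = (80*30²)*(4 + 30) = (80*900)*34 = 72000*34 = 2448000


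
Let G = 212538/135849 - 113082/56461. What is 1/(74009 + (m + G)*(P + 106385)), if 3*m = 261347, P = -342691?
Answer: -1095738627/22556631180556341595 ≈ -4.8577e-11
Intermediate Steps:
m = 261347/3 (m = (⅓)*261347 = 261347/3 ≈ 87116.)
G = -1120656200/2556723463 (G = 212538*(1/135849) - 113082*1/56461 = 70846/45283 - 113082/56461 = -1120656200/2556723463 ≈ -0.43832)
1/(74009 + (m + G)*(P + 106385)) = 1/(74009 + (261347/3 - 1120656200/2556723463)*(-342691 + 106385)) = 1/(74009 + (668188644916061/7670170389)*(-236306)) = 1/(74009 - 22556712275076387238/1095738627) = 1/(-22556631180556341595/1095738627) = -1095738627/22556631180556341595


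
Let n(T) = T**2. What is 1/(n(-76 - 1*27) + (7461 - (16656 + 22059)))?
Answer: -1/20645 ≈ -4.8438e-5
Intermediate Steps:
1/(n(-76 - 1*27) + (7461 - (16656 + 22059))) = 1/((-76 - 1*27)**2 + (7461 - (16656 + 22059))) = 1/((-76 - 27)**2 + (7461 - 1*38715)) = 1/((-103)**2 + (7461 - 38715)) = 1/(10609 - 31254) = 1/(-20645) = -1/20645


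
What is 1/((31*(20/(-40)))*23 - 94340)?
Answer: -2/189393 ≈ -1.0560e-5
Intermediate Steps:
1/((31*(20/(-40)))*23 - 94340) = 1/((31*(20*(-1/40)))*23 - 94340) = 1/((31*(-1/2))*23 - 94340) = 1/(-31/2*23 - 94340) = 1/(-713/2 - 94340) = 1/(-189393/2) = -2/189393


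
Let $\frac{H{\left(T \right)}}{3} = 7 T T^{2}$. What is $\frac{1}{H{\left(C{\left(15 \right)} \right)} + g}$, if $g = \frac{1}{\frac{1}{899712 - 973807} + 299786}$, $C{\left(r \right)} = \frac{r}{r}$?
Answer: $\frac{22212643669}{466465591144} \approx 0.047619$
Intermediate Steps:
$C{\left(r \right)} = 1$
$H{\left(T \right)} = 21 T^{3}$ ($H{\left(T \right)} = 3 \cdot 7 T T^{2} = 3 \cdot 7 T^{3} = 21 T^{3}$)
$g = \frac{74095}{22212643669}$ ($g = \frac{1}{\frac{1}{-74095} + 299786} = \frac{1}{- \frac{1}{74095} + 299786} = \frac{1}{\frac{22212643669}{74095}} = \frac{74095}{22212643669} \approx 3.3357 \cdot 10^{-6}$)
$\frac{1}{H{\left(C{\left(15 \right)} \right)} + g} = \frac{1}{21 \cdot 1^{3} + \frac{74095}{22212643669}} = \frac{1}{21 \cdot 1 + \frac{74095}{22212643669}} = \frac{1}{21 + \frac{74095}{22212643669}} = \frac{1}{\frac{466465591144}{22212643669}} = \frac{22212643669}{466465591144}$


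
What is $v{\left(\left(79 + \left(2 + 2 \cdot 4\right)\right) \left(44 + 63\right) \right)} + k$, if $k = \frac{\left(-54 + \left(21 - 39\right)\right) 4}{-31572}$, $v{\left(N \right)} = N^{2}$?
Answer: $\frac{79532962941}{877} \approx 9.0687 \cdot 10^{7}$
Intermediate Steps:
$k = \frac{8}{877}$ ($k = \left(-54 - 18\right) 4 \left(- \frac{1}{31572}\right) = \left(-72\right) 4 \left(- \frac{1}{31572}\right) = \left(-288\right) \left(- \frac{1}{31572}\right) = \frac{8}{877} \approx 0.009122$)
$v{\left(\left(79 + \left(2 + 2 \cdot 4\right)\right) \left(44 + 63\right) \right)} + k = \left(\left(79 + \left(2 + 2 \cdot 4\right)\right) \left(44 + 63\right)\right)^{2} + \frac{8}{877} = \left(\left(79 + \left(2 + 8\right)\right) 107\right)^{2} + \frac{8}{877} = \left(\left(79 + 10\right) 107\right)^{2} + \frac{8}{877} = \left(89 \cdot 107\right)^{2} + \frac{8}{877} = 9523^{2} + \frac{8}{877} = 90687529 + \frac{8}{877} = \frac{79532962941}{877}$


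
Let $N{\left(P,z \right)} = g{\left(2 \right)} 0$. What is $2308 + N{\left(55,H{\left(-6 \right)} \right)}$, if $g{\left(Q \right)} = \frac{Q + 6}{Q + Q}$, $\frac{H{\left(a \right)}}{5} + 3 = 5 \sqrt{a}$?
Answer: $2308$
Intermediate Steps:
$H{\left(a \right)} = -15 + 25 \sqrt{a}$ ($H{\left(a \right)} = -15 + 5 \cdot 5 \sqrt{a} = -15 + 25 \sqrt{a}$)
$g{\left(Q \right)} = \frac{6 + Q}{2 Q}$
$N{\left(P,z \right)} = 0$ ($N{\left(P,z \right)} = \frac{6 + 2}{2 \cdot 2} \cdot 0 = \frac{1}{2} \cdot \frac{1}{2} \cdot 8 \cdot 0 = 2 \cdot 0 = 0$)
$2308 + N{\left(55,H{\left(-6 \right)} \right)} = 2308 + 0 = 2308$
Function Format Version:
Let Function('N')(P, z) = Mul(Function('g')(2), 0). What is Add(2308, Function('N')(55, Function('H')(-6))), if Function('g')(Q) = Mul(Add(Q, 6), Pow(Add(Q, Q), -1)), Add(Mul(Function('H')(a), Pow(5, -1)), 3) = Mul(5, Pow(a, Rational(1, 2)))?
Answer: 2308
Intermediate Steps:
Function('H')(a) = Add(-15, Mul(25, Pow(a, Rational(1, 2)))) (Function('H')(a) = Add(-15, Mul(5, Mul(5, Pow(a, Rational(1, 2))))) = Add(-15, Mul(25, Pow(a, Rational(1, 2)))))
Function('g')(Q) = Mul(Rational(1, 2), Pow(Q, -1), Add(6, Q)) (Function('g')(Q) = Mul(Add(6, Q), Pow(Mul(2, Q), -1)) = Mul(Add(6, Q), Mul(Rational(1, 2), Pow(Q, -1))) = Mul(Rational(1, 2), Pow(Q, -1), Add(6, Q)))
Function('N')(P, z) = 0 (Function('N')(P, z) = Mul(Mul(Rational(1, 2), Pow(2, -1), Add(6, 2)), 0) = Mul(Mul(Rational(1, 2), Rational(1, 2), 8), 0) = Mul(2, 0) = 0)
Add(2308, Function('N')(55, Function('H')(-6))) = Add(2308, 0) = 2308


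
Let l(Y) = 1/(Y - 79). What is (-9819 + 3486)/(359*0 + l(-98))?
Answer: 1120941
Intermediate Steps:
l(Y) = 1/(-79 + Y)
(-9819 + 3486)/(359*0 + l(-98)) = (-9819 + 3486)/(359*0 + 1/(-79 - 98)) = -6333/(0 + 1/(-177)) = -6333/(0 - 1/177) = -6333/(-1/177) = -6333*(-177) = 1120941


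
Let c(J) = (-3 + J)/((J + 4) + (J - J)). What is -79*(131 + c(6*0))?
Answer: -41159/4 ≈ -10290.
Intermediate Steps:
c(J) = (-3 + J)/(4 + J) (c(J) = (-3 + J)/((4 + J) + 0) = (-3 + J)/(4 + J))
-79*(131 + c(6*0)) = -79*(131 + (-3 + 6*0)/(4 + 6*0)) = -79*(131 + (-3 + 0)/(4 + 0)) = -79*(131 - 3/4) = -79*521/4 = -41159/4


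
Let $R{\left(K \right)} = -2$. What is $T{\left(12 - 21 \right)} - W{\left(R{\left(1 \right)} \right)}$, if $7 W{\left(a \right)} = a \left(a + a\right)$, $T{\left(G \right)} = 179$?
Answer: $\frac{1245}{7} \approx 177.86$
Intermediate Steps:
$W{\left(a \right)} = \frac{2 a^{2}}{7}$ ($W{\left(a \right)} = \frac{a \left(a + a\right)}{7} = \frac{a 2 a}{7} = \frac{2 a^{2}}{7}$)
$T{\left(12 - 21 \right)} - W{\left(R{\left(1 \right)} \right)} = 179 - \frac{2 \left(-2\right)^{2}}{7} = 179 - \frac{2}{7} \cdot 4 = 179 - \frac{8}{7} = \frac{1245}{7}$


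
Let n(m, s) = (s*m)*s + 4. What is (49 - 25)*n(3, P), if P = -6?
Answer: 2688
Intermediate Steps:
n(m, s) = 4 + m*s² (n(m, s) = (m*s)*s + 4 = m*s² + 4 = 4 + m*s²)
(49 - 25)*n(3, P) = (49 - 25)*(4 + 3*(-6)²) = 24*(4 + 3*36) = 24*(4 + 108) = 24*112 = 2688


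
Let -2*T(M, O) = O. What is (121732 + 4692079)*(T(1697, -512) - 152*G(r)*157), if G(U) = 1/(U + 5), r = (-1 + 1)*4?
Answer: -108715107624/5 ≈ -2.1743e+10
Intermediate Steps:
T(M, O) = -O/2
r = 0 (r = 0*4 = 0)
G(U) = 1/(5 + U)
(121732 + 4692079)*(T(1697, -512) - 152*G(r)*157) = (121732 + 4692079)*(-½*(-512) - 152/(5 + 0)*157) = 4813811*(256 - 152/5*157) = 4813811*(256 - 23864/5) = 4813811*(-22584/5) = -108715107624/5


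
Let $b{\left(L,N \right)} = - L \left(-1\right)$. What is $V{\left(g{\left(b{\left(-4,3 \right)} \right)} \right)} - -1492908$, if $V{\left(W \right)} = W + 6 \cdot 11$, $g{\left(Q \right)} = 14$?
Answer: $1492988$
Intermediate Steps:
$b{\left(L,N \right)} = L$ ($b{\left(L,N \right)} = - \left(-1\right) L = L$)
$V{\left(W \right)} = 66 + W$ ($V{\left(W \right)} = W + 66 = 66 + W$)
$V{\left(g{\left(b{\left(-4,3 \right)} \right)} \right)} - -1492908 = \left(66 + 14\right) - -1492908 = 80 + 1492908 = 1492988$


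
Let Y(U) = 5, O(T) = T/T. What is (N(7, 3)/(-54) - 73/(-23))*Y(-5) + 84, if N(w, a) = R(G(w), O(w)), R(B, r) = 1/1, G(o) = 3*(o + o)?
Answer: 123923/1242 ≈ 99.777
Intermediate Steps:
O(T) = 1
G(o) = 6*o (G(o) = 3*(2*o) = 6*o)
R(B, r) = 1 (R(B, r) = 1*1 = 1)
N(w, a) = 1
(N(7, 3)/(-54) - 73/(-23))*Y(-5) + 84 = (1/(-54) - 73/(-23))*5 + 84 = (1*(-1/54) - 73*(-1/23))*5 + 84 = (-1/54 + 73/23)*5 + 84 = (3919/1242)*5 + 84 = 19595/1242 + 84 = 123923/1242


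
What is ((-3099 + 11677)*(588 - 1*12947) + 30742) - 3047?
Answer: -105987807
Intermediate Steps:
((-3099 + 11677)*(588 - 1*12947) + 30742) - 3047 = (8578*(588 - 12947) + 30742) - 3047 = (8578*(-12359) + 30742) - 3047 = (-106015502 + 30742) - 3047 = -105984760 - 3047 = -105987807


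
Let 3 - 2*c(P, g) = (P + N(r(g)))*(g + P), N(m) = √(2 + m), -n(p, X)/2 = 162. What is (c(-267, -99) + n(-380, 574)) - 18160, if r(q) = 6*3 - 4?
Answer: -133223/2 ≈ -66612.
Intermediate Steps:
n(p, X) = -324 (n(p, X) = -2*162 = -324)
r(q) = 14 (r(q) = 18 - 4 = 14)
c(P, g) = 3/2 - (4 + P)*(P + g)/2 (c(P, g) = 3/2 - (P + √(2 + 14))*(g + P)/2 = 3/2 - (P + √16)*(P + g)/2 = 3/2 - (P + 4)*(P + g)/2 = 3/2 - (4 + P)*(P + g)/2)
(c(-267, -99) + n(-380, 574)) - 18160 = ((3/2 - 2*(-267) - 2*(-99) - ½*(-267)² - ½*(-267)*(-99)) - 324) - 18160 = ((3/2 + 534 + 198 - ½*71289 - 26433/2) - 324) - 18160 = ((3/2 + 534 + 198 - 71289/2 - 26433/2) - 324) - 18160 = (-96255/2 - 324) - 18160 = -96903/2 - 18160 = -133223/2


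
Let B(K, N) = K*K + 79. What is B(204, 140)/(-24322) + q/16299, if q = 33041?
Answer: 124036397/396424278 ≈ 0.31289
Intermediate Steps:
B(K, N) = 79 + K**2 (B(K, N) = K**2 + 79 = 79 + K**2)
B(204, 140)/(-24322) + q/16299 = (79 + 204**2)/(-24322) + 33041/16299 = (79 + 41616)*(-1/24322) + 33041*(1/16299) = 41695*(-1/24322) + 33041/16299 = -41695/24322 + 33041/16299 = 124036397/396424278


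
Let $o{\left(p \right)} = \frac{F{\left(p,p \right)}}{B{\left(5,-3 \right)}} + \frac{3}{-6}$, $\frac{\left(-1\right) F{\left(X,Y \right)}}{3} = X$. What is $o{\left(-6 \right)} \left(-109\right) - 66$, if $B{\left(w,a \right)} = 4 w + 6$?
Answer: $- \frac{2261}{26} \approx -86.962$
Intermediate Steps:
$F{\left(X,Y \right)} = - 3 X$
$B{\left(w,a \right)} = 6 + 4 w$
$o{\left(p \right)} = - \frac{1}{2} - \frac{3 p}{26}$ ($o{\left(p \right)} = \frac{\left(-3\right) p}{6 + 4 \cdot 5} + \frac{3}{-6} = \frac{\left(-3\right) p}{6 + 20} + 3 \left(- \frac{1}{6}\right) = \frac{\left(-3\right) p}{26} - \frac{1}{2} = - 3 p \frac{1}{26} - \frac{1}{2} = - \frac{3 p}{26} - \frac{1}{2} = - \frac{1}{2} - \frac{3 p}{26}$)
$o{\left(-6 \right)} \left(-109\right) - 66 = \left(- \frac{1}{2} - - \frac{9}{13}\right) \left(-109\right) - 66 = \left(- \frac{1}{2} + \frac{9}{13}\right) \left(-109\right) - 66 = \frac{5}{26} \left(-109\right) - 66 = - \frac{545}{26} - 66 = - \frac{2261}{26}$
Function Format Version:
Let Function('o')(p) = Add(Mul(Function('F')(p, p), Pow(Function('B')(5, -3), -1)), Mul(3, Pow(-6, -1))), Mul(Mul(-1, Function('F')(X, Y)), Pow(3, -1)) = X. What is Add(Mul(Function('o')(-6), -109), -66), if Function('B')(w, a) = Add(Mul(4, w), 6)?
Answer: Rational(-2261, 26) ≈ -86.962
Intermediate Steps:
Function('F')(X, Y) = Mul(-3, X)
Function('B')(w, a) = Add(6, Mul(4, w))
Function('o')(p) = Add(Rational(-1, 2), Mul(Rational(-3, 26), p)) (Function('o')(p) = Add(Mul(Mul(-3, p), Pow(Add(6, Mul(4, 5)), -1)), Mul(3, Pow(-6, -1))) = Add(Mul(Mul(-3, p), Pow(Add(6, 20), -1)), Mul(3, Rational(-1, 6))) = Add(Mul(Mul(-3, p), Pow(26, -1)), Rational(-1, 2)) = Add(Mul(Mul(-3, p), Rational(1, 26)), Rational(-1, 2)) = Add(Mul(Rational(-3, 26), p), Rational(-1, 2)) = Add(Rational(-1, 2), Mul(Rational(-3, 26), p)))
Add(Mul(Function('o')(-6), -109), -66) = Add(Mul(Add(Rational(-1, 2), Mul(Rational(-3, 26), -6)), -109), -66) = Add(Mul(Add(Rational(-1, 2), Rational(9, 13)), -109), -66) = Add(Mul(Rational(5, 26), -109), -66) = Add(Rational(-545, 26), -66) = Rational(-2261, 26)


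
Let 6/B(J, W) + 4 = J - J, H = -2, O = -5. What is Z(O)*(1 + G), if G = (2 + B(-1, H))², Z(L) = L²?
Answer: 125/4 ≈ 31.250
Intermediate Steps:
B(J, W) = -3/2 (B(J, W) = 6/(-4 + (J - J)) = 6/(-4 + 0) = 6/(-4) = 6*(-¼) = -3/2)
G = ¼ (G = (2 - 3/2)² = (½)² = ¼ ≈ 0.25000)
Z(O)*(1 + G) = (-5)²*(1 + ¼) = 25*(5/4) = 125/4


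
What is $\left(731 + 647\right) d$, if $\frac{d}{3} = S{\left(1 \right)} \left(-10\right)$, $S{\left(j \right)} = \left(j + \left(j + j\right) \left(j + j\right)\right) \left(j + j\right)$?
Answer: $-413400$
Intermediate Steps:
$S{\left(j \right)} = 2 j \left(j + 4 j^{2}\right)$ ($S{\left(j \right)} = \left(j + 2 j 2 j\right) 2 j = \left(j + 4 j^{2}\right) 2 j = 2 j \left(j + 4 j^{2}\right)$)
$d = -300$ ($d = 3 \cdot 1^{2} \left(2 + 8 \cdot 1\right) \left(-10\right) = 3 \cdot 1 \left(2 + 8\right) \left(-10\right) = 3 \cdot 1 \cdot 10 \left(-10\right) = 3 \cdot 10 \left(-10\right) = 3 \left(-100\right) = -300$)
$\left(731 + 647\right) d = \left(731 + 647\right) \left(-300\right) = 1378 \left(-300\right) = -413400$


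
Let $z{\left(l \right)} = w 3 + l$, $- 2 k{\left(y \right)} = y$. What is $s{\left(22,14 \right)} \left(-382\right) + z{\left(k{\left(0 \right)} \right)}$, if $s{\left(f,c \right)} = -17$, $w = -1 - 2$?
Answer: $6485$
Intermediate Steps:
$k{\left(y \right)} = - \frac{y}{2}$
$w = -3$ ($w = -1 - 2 = -3$)
$z{\left(l \right)} = -9 + l$ ($z{\left(l \right)} = \left(-3\right) 3 + l = -9 + l$)
$s{\left(22,14 \right)} \left(-382\right) + z{\left(k{\left(0 \right)} \right)} = \left(-17\right) \left(-382\right) - 9 = 6494 + \left(-9 + 0\right) = 6494 - 9 = 6485$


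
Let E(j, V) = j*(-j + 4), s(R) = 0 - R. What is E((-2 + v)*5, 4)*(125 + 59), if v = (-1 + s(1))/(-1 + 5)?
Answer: -37950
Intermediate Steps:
s(R) = -R
v = -½ (v = (-1 - 1*1)/(-1 + 5) = (-1 - 1)/4 = -2*¼ = -½ ≈ -0.50000)
E(j, V) = j*(4 - j)
E((-2 + v)*5, 4)*(125 + 59) = (((-2 - ½)*5)*(4 - (-2 - ½)*5))*(125 + 59) = ((-5/2*5)*(4 - (-5)*5/2))*184 = -25*(4 - 1*(-25/2))/2*184 = -25*(4 + 25/2)/2*184 = -25/2*33/2*184 = -825/4*184 = -37950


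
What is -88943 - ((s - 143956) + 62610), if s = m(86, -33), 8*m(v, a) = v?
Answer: -30431/4 ≈ -7607.8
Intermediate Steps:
m(v, a) = v/8
s = 43/4 (s = (⅛)*86 = 43/4 ≈ 10.750)
-88943 - ((s - 143956) + 62610) = -88943 - ((43/4 - 143956) + 62610) = -88943 - (-575781/4 + 62610) = -88943 - 1*(-325341/4) = -88943 + 325341/4 = -30431/4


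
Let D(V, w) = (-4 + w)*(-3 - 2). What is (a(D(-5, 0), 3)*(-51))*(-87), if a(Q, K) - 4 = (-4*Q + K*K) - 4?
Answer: -315027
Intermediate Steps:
D(V, w) = 20 - 5*w (D(V, w) = (-4 + w)*(-5) = 20 - 5*w)
a(Q, K) = K² - 4*Q (a(Q, K) = 4 + ((-4*Q + K*K) - 4) = 4 + ((-4*Q + K²) - 4) = 4 + ((K² - 4*Q) - 4) = 4 + (-4 + K² - 4*Q) = K² - 4*Q)
(a(D(-5, 0), 3)*(-51))*(-87) = ((3² - 4*(20 - 5*0))*(-51))*(-87) = ((9 - 4*(20 + 0))*(-51))*(-87) = ((9 - 4*20)*(-51))*(-87) = ((9 - 80)*(-51))*(-87) = -71*(-51)*(-87) = 3621*(-87) = -315027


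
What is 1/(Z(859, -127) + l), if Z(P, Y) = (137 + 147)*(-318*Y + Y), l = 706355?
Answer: 1/12139911 ≈ 8.2373e-8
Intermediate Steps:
Z(P, Y) = -90028*Y (Z(P, Y) = 284*(-317*Y) = -90028*Y)
1/(Z(859, -127) + l) = 1/(-90028*(-127) + 706355) = 1/(11433556 + 706355) = 1/12139911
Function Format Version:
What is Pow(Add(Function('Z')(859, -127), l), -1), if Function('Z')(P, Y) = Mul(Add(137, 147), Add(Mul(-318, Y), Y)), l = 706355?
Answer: Rational(1, 12139911) ≈ 8.2373e-8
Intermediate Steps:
Function('Z')(P, Y) = Mul(-90028, Y) (Function('Z')(P, Y) = Mul(284, Mul(-317, Y)) = Mul(-90028, Y))
Pow(Add(Function('Z')(859, -127), l), -1) = Pow(Add(Mul(-90028, -127), 706355), -1) = Pow(Add(11433556, 706355), -1) = Pow(12139911, -1) = Rational(1, 12139911)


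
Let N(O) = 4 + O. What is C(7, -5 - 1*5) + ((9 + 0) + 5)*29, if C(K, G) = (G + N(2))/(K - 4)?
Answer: 1214/3 ≈ 404.67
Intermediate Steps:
C(K, G) = (6 + G)/(-4 + K) (C(K, G) = (G + (4 + 2))/(K - 4) = (G + 6)/(-4 + K) = (6 + G)/(-4 + K))
C(7, -5 - 1*5) + ((9 + 0) + 5)*29 = (6 + (-5 - 1*5))/(-4 + 7) + ((9 + 0) + 5)*29 = (6 + (-5 - 5))/3 + (9 + 5)*29 = (6 - 10)/3 + 14*29 = (⅓)*(-4) + 406 = -4/3 + 406 = 1214/3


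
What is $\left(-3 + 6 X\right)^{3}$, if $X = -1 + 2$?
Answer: $27$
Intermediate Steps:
$X = 1$
$\left(-3 + 6 X\right)^{3} = \left(-3 + 6 \cdot 1\right)^{3} = \left(-3 + 6\right)^{3} = 3^{3} = 27$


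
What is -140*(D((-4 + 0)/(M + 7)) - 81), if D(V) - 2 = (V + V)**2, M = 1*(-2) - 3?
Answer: 8820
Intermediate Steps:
M = -5 (M = -2 - 3 = -5)
D(V) = 2 + 4*V**2 (D(V) = 2 + (V + V)**2 = 2 + (2*V)**2 = 2 + 4*V**2)
-140*(D((-4 + 0)/(M + 7)) - 81) = -140*((2 + 4*((-4 + 0)/(-5 + 7))**2) - 81) = -140*((2 + 4*(-4/2)**2) - 81) = -140*((2 + 4*(-4*1/2)**2) - 81) = -140*((2 + 4*(-2)**2) - 81) = -140*((2 + 4*4) - 81) = -140*((2 + 16) - 81) = -140*(18 - 81) = -140*(-63) = 8820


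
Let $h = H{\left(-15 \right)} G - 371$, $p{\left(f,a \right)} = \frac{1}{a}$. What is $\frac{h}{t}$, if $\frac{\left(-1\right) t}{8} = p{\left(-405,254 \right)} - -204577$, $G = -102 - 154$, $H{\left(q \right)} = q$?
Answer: $- \frac{440563}{207850236} \approx -0.0021196$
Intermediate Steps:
$G = -256$
$h = 3469$ ($h = \left(-15\right) \left(-256\right) - 371 = 3840 - 371 = 3469$)
$t = - \frac{207850236}{127}$ ($t = - 8 \left(\frac{1}{254} - -204577\right) = - 8 \left(\frac{1}{254} + 204577\right) = \left(-8\right) \frac{51962559}{254} = - \frac{207850236}{127} \approx -1.6366 \cdot 10^{6}$)
$\frac{h}{t} = \frac{3469}{- \frac{207850236}{127}} = 3469 \left(- \frac{127}{207850236}\right) = - \frac{440563}{207850236}$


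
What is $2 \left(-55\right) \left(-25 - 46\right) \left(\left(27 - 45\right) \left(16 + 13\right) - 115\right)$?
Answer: $-4974970$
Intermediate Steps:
$2 \left(-55\right) \left(-25 - 46\right) \left(\left(27 - 45\right) \left(16 + 13\right) - 115\right) = - 110 \left(- 71 \left(\left(-18\right) 29 - 115\right)\right) = - 110 \left(- 71 \left(-522 - 115\right)\right) = - 110 \left(\left(-71\right) \left(-637\right)\right) = \left(-110\right) 45227 = -4974970$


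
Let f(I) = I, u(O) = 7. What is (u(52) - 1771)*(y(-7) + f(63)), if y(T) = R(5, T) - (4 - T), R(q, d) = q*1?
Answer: -100548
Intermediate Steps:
R(q, d) = q
y(T) = 1 + T (y(T) = 5 - (4 - T) = 5 + (-4 + T) = 1 + T)
(u(52) - 1771)*(y(-7) + f(63)) = (7 - 1771)*((1 - 7) + 63) = -1764*(-6 + 63) = -1764*57 = -100548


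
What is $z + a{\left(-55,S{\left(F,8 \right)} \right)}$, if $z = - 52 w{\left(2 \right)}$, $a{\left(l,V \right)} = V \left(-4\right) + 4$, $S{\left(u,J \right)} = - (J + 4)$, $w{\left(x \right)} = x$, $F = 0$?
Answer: $-52$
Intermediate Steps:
$S{\left(u,J \right)} = -4 - J$ ($S{\left(u,J \right)} = - (4 + J) = -4 - J$)
$a{\left(l,V \right)} = 4 - 4 V$ ($a{\left(l,V \right)} = - 4 V + 4 = 4 - 4 V$)
$z = -104$ ($z = \left(-52\right) 2 = -104$)
$z + a{\left(-55,S{\left(F,8 \right)} \right)} = -104 - \left(-4 + 4 \left(-4 - 8\right)\right) = -104 + \left(4 - -48\right) = -104 + \left(4 + 48\right) = -104 + 52 = -52$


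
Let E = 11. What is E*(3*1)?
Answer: 33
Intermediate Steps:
E*(3*1) = 11*(3*1) = 11*3 = 33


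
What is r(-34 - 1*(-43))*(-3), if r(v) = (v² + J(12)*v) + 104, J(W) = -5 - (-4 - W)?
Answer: -852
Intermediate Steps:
J(W) = -1 + W (J(W) = -5 + (4 + W) = -1 + W)
r(v) = 104 + v² + 11*v (r(v) = (v² + (-1 + 12)*v) + 104 = (v² + 11*v) + 104 = 104 + v² + 11*v)
r(-34 - 1*(-43))*(-3) = (104 + (-34 - 1*(-43))² + 11*(-34 - 1*(-43)))*(-3) = (104 + (-34 + 43)² + 11*(-34 + 43))*(-3) = (104 + 9² + 11*9)*(-3) = (104 + 81 + 99)*(-3) = 284*(-3) = -852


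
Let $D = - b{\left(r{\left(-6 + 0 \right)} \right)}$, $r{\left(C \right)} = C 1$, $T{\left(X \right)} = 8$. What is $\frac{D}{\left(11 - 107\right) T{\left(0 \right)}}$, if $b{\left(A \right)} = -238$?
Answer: $- \frac{119}{384} \approx -0.3099$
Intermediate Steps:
$r{\left(C \right)} = C$
$D = 238$ ($D = \left(-1\right) \left(-238\right) = 238$)
$\frac{D}{\left(11 - 107\right) T{\left(0 \right)}} = \frac{238}{\left(11 - 107\right) 8} = \frac{238}{\left(-96\right) 8} = \frac{238}{-768} = 238 \left(- \frac{1}{768}\right) = - \frac{119}{384}$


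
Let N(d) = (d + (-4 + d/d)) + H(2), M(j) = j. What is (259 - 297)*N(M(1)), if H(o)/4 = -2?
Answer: 380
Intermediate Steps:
H(o) = -8 (H(o) = 4*(-2) = -8)
N(d) = -11 + d (N(d) = (d + (-4 + d/d)) - 8 = (d + (-4 + 1)) - 8 = (d - 3) - 8 = (-3 + d) - 8 = -11 + d)
(259 - 297)*N(M(1)) = (259 - 297)*(-11 + 1) = -38*(-10) = 380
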